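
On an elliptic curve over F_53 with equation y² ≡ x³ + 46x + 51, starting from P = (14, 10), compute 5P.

(6, 15)

Double-and-add on 5 = (101)₂. Start with P = (14, 10) for the leading 1-bit.
double: tangent at (14, 10): λ = (3·14² + 46)/(2·10) ≡ 51/20. 20⁻¹ ≡ 8 (mod 53), so λ ≡ 51·8 ≡ 37.
  x = λ² - 14 - 14 = 1369 - 28 ≡ 16; y = λ·(14 - 16) - 10 ≡ 22. → (16, 22)
double: tangent at (16, 22): λ = (3·16² + 46)/(2·22) ≡ 19/44. 44⁻¹ ≡ 47 (mod 53) since 44·47 = 2068 ≡ 1, so λ ≡ 19·47 ≡ 45.
  x = λ² - 16 - 16 = 2025 - 32 ≡ 32; y = λ·(16 - 32) - 22 ≡ 0. → (32, 0)
add P: (32, 0) + (14, 10). λ = (10 - 0)/(14 - 32) ≡ 10/35 mod 53. 35⁻¹ ≡ 50 (mod 53), so λ ≡ 23.
  x = λ² - 32 - 14 = 529 - 46 ≡ 6; y = λ·(32 - 6) - 0 ≡ 15. → (6, 15)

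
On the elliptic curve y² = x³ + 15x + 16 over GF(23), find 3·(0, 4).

(2, 10)

Write P = (0, 4).
Repeated addition: build up to 3P.
2P: tangent at (0, 4): λ = (3·0² + 15)/(2·4) ≡ 15/8. 8⁻¹ ≡ 3 (mod 23), so λ ≡ 15·3 ≡ 22.
  x = λ² - 0 - 0 = 484 - 0 ≡ 1; y = λ·(0 - 1) - 4 ≡ 20. → (1, 20)
3P: (1, 20) + (0, 4). λ = (4 - 20)/(0 - 1) ≡ 7/22 mod 23. 22⁻¹ ≡ 22 (mod 23), so λ ≡ 16.
  x = λ² - 1 - 0 = 256 - 1 ≡ 2; y = λ·(1 - 2) - 20 ≡ 10. → (2, 10)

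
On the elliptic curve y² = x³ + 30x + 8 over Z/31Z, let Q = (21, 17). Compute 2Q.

(30, 16)

tangent at (21, 17): λ = (3·21² + 30)/(2·17) ≡ 20/3. 3⁻¹ ≡ 21 (mod 31) since 3·21 = 63 ≡ 1, so λ ≡ 20·21 ≡ 17.
  x = λ² - 21 - 21 = 289 - 42 ≡ 30; y = λ·(21 - 30) - 17 ≡ 16. → (30, 16)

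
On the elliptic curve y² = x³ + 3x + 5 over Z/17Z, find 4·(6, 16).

(9, 8)

Write Q = (6, 16).
Double-and-add on 4 = (100)₂. Start with Q = (6, 16) for the leading 1-bit.
double: tangent at (6, 16): λ = (3·6² + 3)/(2·16) ≡ 9/15. 15⁻¹ ≡ 8 (mod 17), so λ ≡ 9·8 ≡ 4.
  x = λ² - 6 - 6 = 16 - 12 ≡ 4; y = λ·(6 - 4) - 16 ≡ 9. → (4, 9)
double: tangent at (4, 9): λ = (3·4² + 3)/(2·9) ≡ 0/1. 1⁻¹ ≡ 1 (mod 17) since 1·1 = 1 ≡ 1, so λ ≡ 0·1 ≡ 0.
  x = λ² - 4 - 4 = 0 - 8 ≡ 9; y = λ·(4 - 9) - 9 ≡ 8. → (9, 8)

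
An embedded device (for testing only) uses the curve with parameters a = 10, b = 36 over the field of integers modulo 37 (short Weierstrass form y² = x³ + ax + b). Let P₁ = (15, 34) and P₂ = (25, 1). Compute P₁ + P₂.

(15, 34) + (25, 1). λ = (1 - 34)/(25 - 15) ≡ 4/10 mod 37. 10⁻¹ ≡ 26 (mod 37) since 10·26 = 260 ≡ 1, so λ ≡ 30.
  x = λ² - 15 - 25 = 900 - 40 ≡ 9; y = λ·(15 - 9) - 34 ≡ 35. → (9, 35)

(9, 35)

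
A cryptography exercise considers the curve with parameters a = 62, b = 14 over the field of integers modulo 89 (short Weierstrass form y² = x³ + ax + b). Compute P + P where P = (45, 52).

(41, 30)

tangent at (45, 52): λ = (3·45² + 62)/(2·52) ≡ 85/15. 15⁻¹ ≡ 6 (mod 89), so λ ≡ 85·6 ≡ 65.
  x = λ² - 45 - 45 = 4225 - 90 ≡ 41; y = λ·(45 - 41) - 52 ≡ 30. → (41, 30)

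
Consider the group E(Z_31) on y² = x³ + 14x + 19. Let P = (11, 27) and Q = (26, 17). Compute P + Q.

(11, 27) + (26, 17). λ = (17 - 27)/(26 - 11) ≡ 21/15 mod 31. 15⁻¹ ≡ 29 (mod 31) since 15·29 = 435 ≡ 1, so λ ≡ 20.
  x = λ² - 11 - 26 = 400 - 37 ≡ 22; y = λ·(11 - 22) - 27 ≡ 1. → (22, 1)

(22, 1)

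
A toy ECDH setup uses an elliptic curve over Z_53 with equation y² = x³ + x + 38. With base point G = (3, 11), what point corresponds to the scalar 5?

(51, 9)

Double-and-add on 5 = (101)₂. Start with G = (3, 11) for the leading 1-bit.
double: tangent at (3, 11): λ = (3·3² + 1)/(2·11) ≡ 28/22. 22⁻¹ ≡ 41 (mod 53), so λ ≡ 28·41 ≡ 35.
  x = λ² - 3 - 3 = 1225 - 6 ≡ 0; y = λ·(3 - 0) - 11 ≡ 41. → (0, 41)
double: tangent at (0, 41): λ = (3·0² + 1)/(2·41) ≡ 1/29. 29⁻¹ ≡ 11 (mod 53) since 29·11 = 319 ≡ 1, so λ ≡ 1·11 ≡ 11.
  x = λ² - 0 - 0 = 121 - 0 ≡ 15; y = λ·(0 - 15) - 41 ≡ 6. → (15, 6)
add G: (15, 6) + (3, 11). λ = (11 - 6)/(3 - 15) ≡ 5/41 mod 53. 41⁻¹ ≡ 22 (mod 53), so λ ≡ 4.
  x = λ² - 15 - 3 = 16 - 18 ≡ 51; y = λ·(15 - 51) - 6 ≡ 9. → (51, 9)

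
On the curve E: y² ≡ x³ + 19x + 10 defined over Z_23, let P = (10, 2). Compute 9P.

Repeated addition: build up to 9P.
2P: tangent at (10, 2): λ = (3·10² + 19)/(2·2) ≡ 20/4. 4⁻¹ ≡ 6 (mod 23), so λ ≡ 20·6 ≡ 5.
  x = λ² - 10 - 10 = 25 - 20 ≡ 5; y = λ·(10 - 5) - 2 ≡ 0. → (5, 0)
3P: (5, 0) + (10, 2). λ = (2 - 0)/(10 - 5) ≡ 2/5 mod 23. 5⁻¹ ≡ 14 (mod 23), so λ ≡ 5.
  x = λ² - 5 - 10 = 25 - 15 ≡ 10; y = λ·(5 - 10) - 0 ≡ 21. → (10, 21)
4P: (10, 21) + (10, 2): same x and y₁ ≡ -y₂, so the sum is ∞.
5P: ∞ + (10, 2) = (10, 2) (identity).
6P: tangent at (10, 2): λ = (3·10² + 19)/(2·2) ≡ 20/4. 4⁻¹ ≡ 6 (mod 23), so λ ≡ 20·6 ≡ 5.
  x = λ² - 10 - 10 = 25 - 20 ≡ 5; y = λ·(10 - 5) - 2 ≡ 0. → (5, 0)
7P: (5, 0) + (10, 2). λ = (2 - 0)/(10 - 5) ≡ 2/5 mod 23. 5⁻¹ ≡ 14 (mod 23), so λ ≡ 5.
  x = λ² - 5 - 10 = 25 - 15 ≡ 10; y = λ·(5 - 10) - 0 ≡ 21. → (10, 21)
8P: (10, 21) + (10, 2): same x and y₁ ≡ -y₂, so the sum is ∞.
9P: ∞ + (10, 2) = (10, 2) (identity).

(10, 2)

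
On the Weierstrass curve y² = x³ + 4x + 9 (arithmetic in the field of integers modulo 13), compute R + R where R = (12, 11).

tangent at (12, 11): λ = (3·12² + 4)/(2·11) ≡ 7/9. 9⁻¹ ≡ 3 (mod 13) since 9·3 = 27 ≡ 1, so λ ≡ 7·3 ≡ 8.
  x = λ² - 12 - 12 = 64 - 24 ≡ 1; y = λ·(12 - 1) - 11 ≡ 12. → (1, 12)

(1, 12)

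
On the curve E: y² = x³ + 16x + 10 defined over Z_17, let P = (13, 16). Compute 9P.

Repeated addition: build up to 9P.
2P: tangent at (13, 16): λ = (3·13² + 16)/(2·16) ≡ 13/15. 15⁻¹ ≡ 8 (mod 17), so λ ≡ 13·8 ≡ 2.
  x = λ² - 13 - 13 = 4 - 26 ≡ 12; y = λ·(13 - 12) - 16 ≡ 3. → (12, 3)
3P: (12, 3) + (13, 16). λ = (16 - 3)/(13 - 12) ≡ 13/1 mod 17. 1⁻¹ ≡ 1 (mod 17) since 1·1 = 1 ≡ 1, so λ ≡ 13.
  x = λ² - 12 - 13 = 169 - 25 ≡ 8; y = λ·(12 - 8) - 3 ≡ 15. → (8, 15)
4P: (8, 15) + (13, 16). λ = (16 - 15)/(13 - 8) ≡ 1/5 mod 17. 5⁻¹ ≡ 7 (mod 17) since 5·7 = 35 ≡ 1, so λ ≡ 7.
  x = λ² - 8 - 13 = 49 - 21 ≡ 11; y = λ·(8 - 11) - 15 ≡ 15. → (11, 15)
5P: (11, 15) + (13, 16). λ = (16 - 15)/(13 - 11) ≡ 1/2 mod 17. 2⁻¹ ≡ 9 (mod 17) since 2·9 = 18 ≡ 1, so λ ≡ 9.
  x = λ² - 11 - 13 = 81 - 24 ≡ 6; y = λ·(11 - 6) - 15 ≡ 13. → (6, 13)
6P: (6, 13) + (13, 16). λ = (16 - 13)/(13 - 6) ≡ 3/7 mod 17. 7⁻¹ ≡ 5 (mod 17), so λ ≡ 15.
  x = λ² - 6 - 13 = 225 - 19 ≡ 2; y = λ·(6 - 2) - 13 ≡ 13. → (2, 13)
7P: (2, 13) + (13, 16). λ = (16 - 13)/(13 - 2) ≡ 3/11 mod 17. 11⁻¹ ≡ 14 (mod 17), so λ ≡ 8.
  x = λ² - 2 - 13 = 64 - 15 ≡ 15; y = λ·(2 - 15) - 13 ≡ 2. → (15, 2)
8P: (15, 2) + (13, 16). λ = (16 - 2)/(13 - 15) ≡ 14/15 mod 17. 15⁻¹ ≡ 8 (mod 17) since 15·8 = 120 ≡ 1, so λ ≡ 10.
  x = λ² - 15 - 13 = 100 - 28 ≡ 4; y = λ·(15 - 4) - 2 ≡ 6. → (4, 6)
9P: (4, 6) + (13, 16). λ = (16 - 6)/(13 - 4) ≡ 10/9 mod 17. 9⁻¹ ≡ 2 (mod 17), so λ ≡ 3.
  x = λ² - 4 - 13 = 9 - 17 ≡ 9; y = λ·(4 - 9) - 6 ≡ 13. → (9, 13)

(9, 13)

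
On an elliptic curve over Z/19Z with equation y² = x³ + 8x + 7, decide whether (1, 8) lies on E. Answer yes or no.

y² = 8² ≡ 7; x³ + 8x + 7 = 16 ≡ 16 (mod 19). 7 ≠ 16.

no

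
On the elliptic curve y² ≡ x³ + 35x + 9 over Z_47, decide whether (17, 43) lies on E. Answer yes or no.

no

y² = 43² ≡ 16; x³ + 35x + 9 = 5517 ≡ 18 (mod 47). 16 ≠ 18.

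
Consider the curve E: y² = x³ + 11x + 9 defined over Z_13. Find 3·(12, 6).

(2, 0)

Write P = (12, 6).
Repeated addition: build up to 3P.
2P: tangent at (12, 6): λ = (3·12² + 11)/(2·6) ≡ 1/12. 12⁻¹ ≡ 12 (mod 13), so λ ≡ 1·12 ≡ 12.
  x = λ² - 12 - 12 = 144 - 24 ≡ 3; y = λ·(12 - 3) - 6 ≡ 11. → (3, 11)
3P: (3, 11) + (12, 6). λ = (6 - 11)/(12 - 3) ≡ 8/9 mod 13. 9⁻¹ ≡ 3 (mod 13) since 9·3 = 27 ≡ 1, so λ ≡ 11.
  x = λ² - 3 - 12 = 121 - 15 ≡ 2; y = λ·(3 - 2) - 11 ≡ 0. → (2, 0)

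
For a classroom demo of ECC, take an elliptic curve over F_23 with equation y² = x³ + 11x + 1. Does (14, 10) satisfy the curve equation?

no

y² = 10² ≡ 8; x³ + 11x + 1 = 2899 ≡ 1 (mod 23). 8 ≠ 1.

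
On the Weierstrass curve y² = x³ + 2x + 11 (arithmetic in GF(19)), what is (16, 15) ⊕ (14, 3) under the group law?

(6, 7)

(16, 15) + (14, 3). λ = (3 - 15)/(14 - 16) ≡ 7/17 mod 19. 17⁻¹ ≡ 9 (mod 19), so λ ≡ 6.
  x = λ² - 16 - 14 = 36 - 30 ≡ 6; y = λ·(16 - 6) - 15 ≡ 7. → (6, 7)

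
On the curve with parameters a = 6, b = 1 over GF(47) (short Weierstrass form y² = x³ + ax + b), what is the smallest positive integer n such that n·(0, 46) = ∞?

9

2P: tangent at (0, 46): λ = (3·0² + 6)/(2·46) ≡ 6/45. 45⁻¹ ≡ 23 (mod 47), so λ ≡ 6·23 ≡ 44.
  x = λ² - 0 - 0 = 1936 - 0 ≡ 9; y = λ·(0 - 9) - 46 ≡ 28. → (9, 28)
3P: (9, 28) + (0, 46). λ = (46 - 28)/(0 - 9) ≡ 18/38 mod 47. 38⁻¹ ≡ 26 (mod 47), so λ ≡ 45.
  x = λ² - 9 - 0 = 2025 - 9 ≡ 42; y = λ·(9 - 42) - 28 ≡ 38. → (42, 38)
4P: (42, 38) + (0, 46). λ = (46 - 38)/(0 - 42) ≡ 8/5 mod 47. 5⁻¹ ≡ 19 (mod 47), so λ ≡ 11.
  x = λ² - 42 - 0 = 121 - 42 ≡ 32; y = λ·(42 - 32) - 38 ≡ 25. → (32, 25)
5P: (32, 25) + (0, 46). λ = (46 - 25)/(0 - 32) ≡ 21/15 mod 47. 15⁻¹ ≡ 22 (mod 47) since 15·22 = 330 ≡ 1, so λ ≡ 39.
  x = λ² - 32 - 0 = 1521 - 32 ≡ 32; y = λ·(32 - 32) - 25 ≡ 22. → (32, 22)
6P: (32, 22) + (0, 46). λ = (46 - 22)/(0 - 32) ≡ 24/15 mod 47. 15⁻¹ ≡ 22 (mod 47), so λ ≡ 11.
  x = λ² - 32 - 0 = 121 - 32 ≡ 42; y = λ·(32 - 42) - 22 ≡ 9. → (42, 9)
7P: (42, 9) + (0, 46). λ = (46 - 9)/(0 - 42) ≡ 37/5 mod 47. 5⁻¹ ≡ 19 (mod 47), so λ ≡ 45.
  x = λ² - 42 - 0 = 2025 - 42 ≡ 9; y = λ·(42 - 9) - 9 ≡ 19. → (9, 19)
8P: (9, 19) + (0, 46). λ = (46 - 19)/(0 - 9) ≡ 27/38 mod 47. 38⁻¹ ≡ 26 (mod 47), so λ ≡ 44.
  x = λ² - 9 - 0 = 1936 - 9 ≡ 0; y = λ·(9 - 0) - 19 ≡ 1. → (0, 1)
9P: (0, 1) + (0, 46): same x and y₁ ≡ -y₂, so the sum is ∞.
9P = ∞, so the order is 9.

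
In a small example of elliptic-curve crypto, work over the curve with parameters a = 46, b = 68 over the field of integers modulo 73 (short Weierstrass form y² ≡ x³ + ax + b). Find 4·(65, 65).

Write G = (65, 65).
Repeated addition: build up to 4G.
2G: tangent at (65, 65): λ = (3·65² + 46)/(2·65) ≡ 19/57. 57⁻¹ ≡ 41 (mod 73) since 57·41 = 2337 ≡ 1, so λ ≡ 19·41 ≡ 49.
  x = λ² - 65 - 65 = 2401 - 130 ≡ 8; y = λ·(65 - 8) - 65 ≡ 27. → (8, 27)
3G: (8, 27) + (65, 65). λ = (65 - 27)/(65 - 8) ≡ 38/57 mod 73. 57⁻¹ ≡ 41 (mod 73), so λ ≡ 25.
  x = λ² - 8 - 65 = 625 - 73 ≡ 41; y = λ·(8 - 41) - 27 ≡ 24. → (41, 24)
4G: (41, 24) + (65, 65). λ = (65 - 24)/(65 - 41) ≡ 41/24 mod 73. 24⁻¹ ≡ 70 (mod 73), so λ ≡ 23.
  x = λ² - 41 - 65 = 529 - 106 ≡ 58; y = λ·(41 - 58) - 24 ≡ 23. → (58, 23)

(58, 23)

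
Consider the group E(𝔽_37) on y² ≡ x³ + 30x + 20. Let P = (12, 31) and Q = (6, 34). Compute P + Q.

(10, 5)

(12, 31) + (6, 34). λ = (34 - 31)/(6 - 12) ≡ 3/31 mod 37. 31⁻¹ ≡ 6 (mod 37) since 31·6 = 186 ≡ 1, so λ ≡ 18.
  x = λ² - 12 - 6 = 324 - 18 ≡ 10; y = λ·(12 - 10) - 31 ≡ 5. → (10, 5)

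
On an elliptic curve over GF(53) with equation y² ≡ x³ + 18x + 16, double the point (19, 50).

tangent at (19, 50): λ = (3·19² + 18)/(2·50) ≡ 41/47. 47⁻¹ ≡ 44 (mod 53), so λ ≡ 41·44 ≡ 2.
  x = λ² - 19 - 19 = 4 - 38 ≡ 19; y = λ·(19 - 19) - 50 ≡ 3. → (19, 3)

(19, 3)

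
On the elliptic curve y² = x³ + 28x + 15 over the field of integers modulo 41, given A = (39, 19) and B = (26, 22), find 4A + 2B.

First 4A:
Repeated addition: build up to 4A.
2A: tangent at (39, 19): λ = (3·39² + 28)/(2·19) ≡ 40/38. 38⁻¹ ≡ 27 (mod 41) since 38·27 = 1026 ≡ 1, so λ ≡ 40·27 ≡ 14.
  x = λ² - 39 - 39 = 196 - 78 ≡ 36; y = λ·(39 - 36) - 19 ≡ 23. → (36, 23)
3A: (36, 23) + (39, 19). λ = (19 - 23)/(39 - 36) ≡ 37/3 mod 41. 3⁻¹ ≡ 14 (mod 41), so λ ≡ 26.
  x = λ² - 36 - 39 = 676 - 75 ≡ 27; y = λ·(36 - 27) - 23 ≡ 6. → (27, 6)
4A: (27, 6) + (39, 19). λ = (19 - 6)/(39 - 27) ≡ 13/12 mod 41. 12⁻¹ ≡ 24 (mod 41), so λ ≡ 25.
  x = λ² - 27 - 39 = 625 - 66 ≡ 26; y = λ·(27 - 26) - 6 ≡ 19. → (26, 19)
4A = (26, 19).
Next 2B:
Repeated addition: build up to 2B.
2B: tangent at (26, 22): λ = (3·26² + 28)/(2·22) ≡ 6/3. 3⁻¹ ≡ 14 (mod 41) since 3·14 = 42 ≡ 1, so λ ≡ 6·14 ≡ 2.
  x = λ² - 26 - 26 = 4 - 52 ≡ 34; y = λ·(26 - 34) - 22 ≡ 3. → (34, 3)
2B = (34, 3).
Finally 4A + 2B:
(26, 19) + (34, 3). λ = (3 - 19)/(34 - 26) ≡ 25/8 mod 41. 8⁻¹ ≡ 36 (mod 41) since 8·36 = 288 ≡ 1, so λ ≡ 39.
  x = λ² - 26 - 34 = 1521 - 60 ≡ 26; y = λ·(26 - 26) - 19 ≡ 22. → (26, 22)

(26, 22)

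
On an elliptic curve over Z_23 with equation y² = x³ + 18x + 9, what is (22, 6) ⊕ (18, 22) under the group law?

(22, 17)

(22, 6) + (18, 22). λ = (22 - 6)/(18 - 22) ≡ 16/19 mod 23. 19⁻¹ ≡ 17 (mod 23), so λ ≡ 19.
  x = λ² - 22 - 18 = 361 - 40 ≡ 22; y = λ·(22 - 22) - 6 ≡ 17. → (22, 17)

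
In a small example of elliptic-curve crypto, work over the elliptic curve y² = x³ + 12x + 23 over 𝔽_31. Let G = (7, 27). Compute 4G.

(30, 14)

Double-and-add on 4 = (100)₂. Start with G = (7, 27) for the leading 1-bit.
double: tangent at (7, 27): λ = (3·7² + 12)/(2·27) ≡ 4/23. 23⁻¹ ≡ 27 (mod 31), so λ ≡ 4·27 ≡ 15.
  x = λ² - 7 - 7 = 225 - 14 ≡ 25; y = λ·(7 - 25) - 27 ≡ 13. → (25, 13)
double: tangent at (25, 13): λ = (3·25² + 12)/(2·13) ≡ 27/26. 26⁻¹ ≡ 6 (mod 31), so λ ≡ 27·6 ≡ 7.
  x = λ² - 25 - 25 = 49 - 50 ≡ 30; y = λ·(25 - 30) - 13 ≡ 14. → (30, 14)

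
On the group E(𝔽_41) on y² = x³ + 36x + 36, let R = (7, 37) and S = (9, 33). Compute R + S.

(7, 37) + (9, 33). λ = (33 - 37)/(9 - 7) ≡ 37/2 mod 41. 2⁻¹ ≡ 21 (mod 41), so λ ≡ 39.
  x = λ² - 7 - 9 = 1521 - 16 ≡ 29; y = λ·(7 - 29) - 37 ≡ 7. → (29, 7)

(29, 7)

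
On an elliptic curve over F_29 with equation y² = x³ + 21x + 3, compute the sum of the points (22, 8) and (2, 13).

(25, 0)

(22, 8) + (2, 13). λ = (13 - 8)/(2 - 22) ≡ 5/9 mod 29. 9⁻¹ ≡ 13 (mod 29), so λ ≡ 7.
  x = λ² - 22 - 2 = 49 - 24 ≡ 25; y = λ·(22 - 25) - 8 ≡ 0. → (25, 0)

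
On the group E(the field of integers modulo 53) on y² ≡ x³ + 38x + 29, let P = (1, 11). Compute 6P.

Double-and-add on 6 = (110)₂. Start with P = (1, 11) for the leading 1-bit.
double: tangent at (1, 11): λ = (3·1² + 38)/(2·11) ≡ 41/22. 22⁻¹ ≡ 41 (mod 53) since 22·41 = 902 ≡ 1, so λ ≡ 41·41 ≡ 38.
  x = λ² - 1 - 1 = 1444 - 2 ≡ 11; y = λ·(1 - 11) - 11 ≡ 33. → (11, 33)
add P: (11, 33) + (1, 11). λ = (11 - 33)/(1 - 11) ≡ 31/43 mod 53. 43⁻¹ ≡ 37 (mod 53) since 43·37 = 1591 ≡ 1, so λ ≡ 34.
  x = λ² - 11 - 1 = 1156 - 12 ≡ 31; y = λ·(11 - 31) - 33 ≡ 29. → (31, 29)
double: tangent at (31, 29): λ = (3·31² + 38)/(2·29) ≡ 6/5. 5⁻¹ ≡ 32 (mod 53), so λ ≡ 6·32 ≡ 33.
  x = λ² - 31 - 31 = 1089 - 62 ≡ 20; y = λ·(31 - 20) - 29 ≡ 16. → (20, 16)

(20, 16)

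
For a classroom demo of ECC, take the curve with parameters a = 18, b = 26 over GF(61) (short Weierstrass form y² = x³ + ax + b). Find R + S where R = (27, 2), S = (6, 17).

(31, 27)

(27, 2) + (6, 17). λ = (17 - 2)/(6 - 27) ≡ 15/40 mod 61. 40⁻¹ ≡ 29 (mod 61), so λ ≡ 8.
  x = λ² - 27 - 6 = 64 - 33 ≡ 31; y = λ·(27 - 31) - 2 ≡ 27. → (31, 27)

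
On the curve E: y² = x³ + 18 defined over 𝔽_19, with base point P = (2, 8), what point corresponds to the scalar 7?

Double-and-add on 7 = (111)₂. Start with P = (2, 8) for the leading 1-bit.
double: tangent at (2, 8): λ = (3·2² + 0)/(2·8) ≡ 12/16. 16⁻¹ ≡ 6 (mod 19), so λ ≡ 12·6 ≡ 15.
  x = λ² - 2 - 2 = 225 - 4 ≡ 12; y = λ·(2 - 12) - 8 ≡ 13. → (12, 13)
add P: (12, 13) + (2, 8). λ = (8 - 13)/(2 - 12) ≡ 14/9 mod 19. 9⁻¹ ≡ 17 (mod 19), so λ ≡ 10.
  x = λ² - 12 - 2 = 100 - 14 ≡ 10; y = λ·(12 - 10) - 13 ≡ 7. → (10, 7)
double: tangent at (10, 7): λ = (3·10² + 0)/(2·7) ≡ 15/14. 14⁻¹ ≡ 15 (mod 19) since 14·15 = 210 ≡ 1, so λ ≡ 15·15 ≡ 16.
  x = λ² - 10 - 10 = 256 - 20 ≡ 8; y = λ·(10 - 8) - 7 ≡ 6. → (8, 6)
add P: (8, 6) + (2, 8). λ = (8 - 6)/(2 - 8) ≡ 2/13 mod 19. 13⁻¹ ≡ 3 (mod 19) since 13·3 = 39 ≡ 1, so λ ≡ 6.
  x = λ² - 8 - 2 = 36 - 10 ≡ 7; y = λ·(8 - 7) - 6 ≡ 0. → (7, 0)

(7, 0)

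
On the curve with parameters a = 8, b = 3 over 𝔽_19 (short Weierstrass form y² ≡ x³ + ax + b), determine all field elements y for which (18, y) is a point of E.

none

x³ + 8x + 3 = 5979 ≡ 13 (mod 19).
13 is a non-residue mod 19; no y exists.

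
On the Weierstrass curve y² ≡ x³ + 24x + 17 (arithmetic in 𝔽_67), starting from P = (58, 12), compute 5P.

(42, 26)

Double-and-add on 5 = (101)₂. Start with P = (58, 12) for the leading 1-bit.
double: tangent at (58, 12): λ = (3·58² + 24)/(2·12) ≡ 66/24. 24⁻¹ ≡ 14 (mod 67), so λ ≡ 66·14 ≡ 53.
  x = λ² - 58 - 58 = 2809 - 116 ≡ 13; y = λ·(58 - 13) - 12 ≡ 28. → (13, 28)
double: tangent at (13, 28): λ = (3·13² + 24)/(2·28) ≡ 62/56. 56⁻¹ ≡ 6 (mod 67) since 56·6 = 336 ≡ 1, so λ ≡ 62·6 ≡ 37.
  x = λ² - 13 - 13 = 1369 - 26 ≡ 3; y = λ·(13 - 3) - 28 ≡ 7. → (3, 7)
add P: (3, 7) + (58, 12). λ = (12 - 7)/(58 - 3) ≡ 5/55 mod 67. 55⁻¹ ≡ 39 (mod 67), so λ ≡ 61.
  x = λ² - 3 - 58 = 3721 - 61 ≡ 42; y = λ·(3 - 42) - 7 ≡ 26. → (42, 26)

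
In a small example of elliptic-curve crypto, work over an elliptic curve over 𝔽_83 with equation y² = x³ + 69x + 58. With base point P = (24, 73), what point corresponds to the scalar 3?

(16, 64)

Repeated addition: build up to 3P.
2P: tangent at (24, 73): λ = (3·24² + 69)/(2·73) ≡ 54/63. 63⁻¹ ≡ 29 (mod 83) since 63·29 = 1827 ≡ 1, so λ ≡ 54·29 ≡ 72.
  x = λ² - 24 - 24 = 5184 - 48 ≡ 73; y = λ·(24 - 73) - 73 ≡ 51. → (73, 51)
3P: (73, 51) + (24, 73). λ = (73 - 51)/(24 - 73) ≡ 22/34 mod 83. 34⁻¹ ≡ 22 (mod 83), so λ ≡ 69.
  x = λ² - 73 - 24 = 4761 - 97 ≡ 16; y = λ·(73 - 16) - 51 ≡ 64. → (16, 64)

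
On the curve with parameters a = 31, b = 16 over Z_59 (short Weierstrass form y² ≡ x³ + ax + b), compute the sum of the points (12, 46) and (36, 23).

(12, 46) + (36, 23). λ = (23 - 46)/(36 - 12) ≡ 36/24 mod 59. 24⁻¹ ≡ 32 (mod 59) since 24·32 = 768 ≡ 1, so λ ≡ 31.
  x = λ² - 12 - 36 = 961 - 48 ≡ 28; y = λ·(12 - 28) - 46 ≡ 48. → (28, 48)

(28, 48)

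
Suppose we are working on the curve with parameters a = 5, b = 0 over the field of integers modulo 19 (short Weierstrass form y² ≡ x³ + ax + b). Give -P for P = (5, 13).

-(5, 13) = (5, -13 mod 19) = (5, 6).

(5, 6)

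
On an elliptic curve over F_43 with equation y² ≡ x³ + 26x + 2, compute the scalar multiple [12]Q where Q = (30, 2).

(37, 19)

Double-and-add on 12 = (1100)₂. Start with Q = (30, 2) for the leading 1-bit.
double: tangent at (30, 2): λ = (3·30² + 26)/(2·2) ≡ 17/4. 4⁻¹ ≡ 11 (mod 43) since 4·11 = 44 ≡ 1, so λ ≡ 17·11 ≡ 15.
  x = λ² - 30 - 30 = 225 - 60 ≡ 36; y = λ·(30 - 36) - 2 ≡ 37. → (36, 37)
add Q: (36, 37) + (30, 2). λ = (2 - 37)/(30 - 36) ≡ 8/37 mod 43. 37⁻¹ ≡ 7 (mod 43) since 37·7 = 259 ≡ 1, so λ ≡ 13.
  x = λ² - 36 - 30 = 169 - 66 ≡ 17; y = λ·(36 - 17) - 37 ≡ 38. → (17, 38)
double: tangent at (17, 38): λ = (3·17² + 26)/(2·38) ≡ 33/33. 33⁻¹ ≡ 30 (mod 43), so λ ≡ 33·30 ≡ 1.
  x = λ² - 17 - 17 = 1 - 34 ≡ 10; y = λ·(17 - 10) - 38 ≡ 12. → (10, 12)
double: tangent at (10, 12): λ = (3·10² + 26)/(2·12) ≡ 25/24. 24⁻¹ ≡ 9 (mod 43), so λ ≡ 25·9 ≡ 10.
  x = λ² - 10 - 10 = 100 - 20 ≡ 37; y = λ·(10 - 37) - 12 ≡ 19. → (37, 19)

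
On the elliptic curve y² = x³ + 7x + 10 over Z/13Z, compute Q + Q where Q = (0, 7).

(10, 1)

tangent at (0, 7): λ = (3·0² + 7)/(2·7) ≡ 7/1. 1⁻¹ ≡ 1 (mod 13), so λ ≡ 7·1 ≡ 7.
  x = λ² - 0 - 0 = 49 - 0 ≡ 10; y = λ·(0 - 10) - 7 ≡ 1. → (10, 1)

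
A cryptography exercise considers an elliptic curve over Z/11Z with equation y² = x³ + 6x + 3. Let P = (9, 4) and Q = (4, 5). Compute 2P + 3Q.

(7, 6)

First 2P:
Repeated addition: build up to 2P.
2P: tangent at (9, 4): λ = (3·9² + 6)/(2·4) ≡ 7/8. 8⁻¹ ≡ 7 (mod 11) since 8·7 = 56 ≡ 1, so λ ≡ 7·7 ≡ 5.
  x = λ² - 9 - 9 = 25 - 18 ≡ 7; y = λ·(9 - 7) - 4 ≡ 6. → (7, 6)
2P = (7, 6).
Next 3Q:
Repeated addition: build up to 3Q.
2Q: tangent at (4, 5): λ = (3·4² + 6)/(2·5) ≡ 10/10. 10⁻¹ ≡ 10 (mod 11), so λ ≡ 10·10 ≡ 1.
  x = λ² - 4 - 4 = 1 - 8 ≡ 4; y = λ·(4 - 4) - 5 ≡ 6. → (4, 6)
3Q: (4, 6) + (4, 5): same x and y₁ ≡ -y₂, so the sum is O.
3Q = O.
Finally 2P + 3Q:
(7, 6) + O = (7, 6) (identity).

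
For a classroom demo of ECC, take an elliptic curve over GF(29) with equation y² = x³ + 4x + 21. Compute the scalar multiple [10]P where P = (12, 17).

(12, 17)

Double-and-add on 10 = (1010)₂. Start with P = (12, 17) for the leading 1-bit.
double: tangent at (12, 17): λ = (3·12² + 4)/(2·17) ≡ 1/5. 5⁻¹ ≡ 6 (mod 29), so λ ≡ 1·6 ≡ 6.
  x = λ² - 12 - 12 = 36 - 24 ≡ 12; y = λ·(12 - 12) - 17 ≡ 12. → (12, 12)
double: tangent at (12, 12): λ = (3·12² + 4)/(2·12) ≡ 1/24. 24⁻¹ ≡ 23 (mod 29) since 24·23 = 552 ≡ 1, so λ ≡ 1·23 ≡ 23.
  x = λ² - 12 - 12 = 529 - 24 ≡ 12; y = λ·(12 - 12) - 12 ≡ 17. → (12, 17)
add P: tangent at (12, 17): λ = (3·12² + 4)/(2·17) ≡ 1/5. 5⁻¹ ≡ 6 (mod 29) since 5·6 = 30 ≡ 1, so λ ≡ 1·6 ≡ 6.
  x = λ² - 12 - 12 = 36 - 24 ≡ 12; y = λ·(12 - 12) - 17 ≡ 12. → (12, 12)
double: tangent at (12, 12): λ = (3·12² + 4)/(2·12) ≡ 1/24. 24⁻¹ ≡ 23 (mod 29) since 24·23 = 552 ≡ 1, so λ ≡ 1·23 ≡ 23.
  x = λ² - 12 - 12 = 529 - 24 ≡ 12; y = λ·(12 - 12) - 12 ≡ 17. → (12, 17)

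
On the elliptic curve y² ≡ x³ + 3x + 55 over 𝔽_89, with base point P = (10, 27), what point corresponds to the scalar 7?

(50, 31)

Double-and-add on 7 = (111)₂. Start with P = (10, 27) for the leading 1-bit.
double: tangent at (10, 27): λ = (3·10² + 3)/(2·27) ≡ 36/54. 54⁻¹ ≡ 61 (mod 89), so λ ≡ 36·61 ≡ 60.
  x = λ² - 10 - 10 = 3600 - 20 ≡ 20; y = λ·(10 - 20) - 27 ≡ 85. → (20, 85)
add P: (20, 85) + (10, 27). λ = (27 - 85)/(10 - 20) ≡ 31/79 mod 89. 79⁻¹ ≡ 80 (mod 89), so λ ≡ 77.
  x = λ² - 20 - 10 = 5929 - 30 ≡ 25; y = λ·(20 - 25) - 85 ≡ 64. → (25, 64)
double: tangent at (25, 64): λ = (3·25² + 3)/(2·64) ≡ 9/39. 39⁻¹ ≡ 16 (mod 89), so λ ≡ 9·16 ≡ 55.
  x = λ² - 25 - 25 = 3025 - 50 ≡ 38; y = λ·(25 - 38) - 64 ≡ 22. → (38, 22)
add P: (38, 22) + (10, 27). λ = (27 - 22)/(10 - 38) ≡ 5/61 mod 89. 61⁻¹ ≡ 54 (mod 89), so λ ≡ 3.
  x = λ² - 38 - 10 = 9 - 48 ≡ 50; y = λ·(38 - 50) - 22 ≡ 31. → (50, 31)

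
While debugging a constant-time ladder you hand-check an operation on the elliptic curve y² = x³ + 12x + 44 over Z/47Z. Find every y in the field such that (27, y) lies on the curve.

none

x³ + 12x + 44 = 20051 ≡ 29 (mod 47).
29 is a non-residue mod 47; no y exists.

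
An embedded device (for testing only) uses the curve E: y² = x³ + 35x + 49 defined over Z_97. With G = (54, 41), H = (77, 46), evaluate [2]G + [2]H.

First 2G:
Repeated addition: build up to 2G.
2G: tangent at (54, 41): λ = (3·54² + 35)/(2·41) ≡ 53/82. 82⁻¹ ≡ 84 (mod 97) since 82·84 = 6888 ≡ 1, so λ ≡ 53·84 ≡ 87.
  x = λ² - 54 - 54 = 7569 - 108 ≡ 89; y = λ·(54 - 89) - 41 ≡ 18. → (89, 18)
2G = (89, 18).
Next 2H:
Repeated addition: build up to 2H.
2H: tangent at (77, 46): λ = (3·77² + 35)/(2·46) ≡ 71/92. 92⁻¹ ≡ 58 (mod 97), so λ ≡ 71·58 ≡ 44.
  x = λ² - 77 - 77 = 1936 - 154 ≡ 36; y = λ·(77 - 36) - 46 ≡ 12. → (36, 12)
2H = (36, 12).
Finally 2G + 2H:
(89, 18) + (36, 12). λ = (12 - 18)/(36 - 89) ≡ 91/44 mod 97. 44⁻¹ ≡ 86 (mod 97) since 44·86 = 3784 ≡ 1, so λ ≡ 66.
  x = λ² - 89 - 36 = 4356 - 125 ≡ 60; y = λ·(89 - 60) - 18 ≡ 53. → (60, 53)

(60, 53)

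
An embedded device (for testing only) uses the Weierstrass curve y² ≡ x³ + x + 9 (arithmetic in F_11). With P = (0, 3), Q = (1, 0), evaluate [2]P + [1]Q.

First 2P:
Repeated addition: build up to 2P.
2P: tangent at (0, 3): λ = (3·0² + 1)/(2·3) ≡ 1/6. 6⁻¹ ≡ 2 (mod 11), so λ ≡ 1·2 ≡ 2.
  x = λ² - 0 - 0 = 4 - 0 ≡ 4; y = λ·(0 - 4) - 3 ≡ 0. → (4, 0)
2P = (4, 0).
Finally 2P + Q:
(4, 0) + (1, 0). λ = (0 - 0)/(1 - 4) ≡ 0/8 mod 11. 8⁻¹ ≡ 7 (mod 11), so λ ≡ 0.
  x = λ² - 4 - 1 = 0 - 5 ≡ 6; y = λ·(4 - 6) - 0 ≡ 0. → (6, 0)

(6, 0)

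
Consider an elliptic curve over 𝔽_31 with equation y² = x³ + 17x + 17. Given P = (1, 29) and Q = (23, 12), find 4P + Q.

First 4P:
Repeated addition: build up to 4P.
2P: tangent at (1, 29): λ = (3·1² + 17)/(2·29) ≡ 20/27. 27⁻¹ ≡ 23 (mod 31) since 27·23 = 621 ≡ 1, so λ ≡ 20·23 ≡ 26.
  x = λ² - 1 - 1 = 676 - 2 ≡ 23; y = λ·(1 - 23) - 29 ≡ 19. → (23, 19)
3P: (23, 19) + (1, 29). λ = (29 - 19)/(1 - 23) ≡ 10/9 mod 31. 9⁻¹ ≡ 7 (mod 31), so λ ≡ 8.
  x = λ² - 23 - 1 = 64 - 24 ≡ 9; y = λ·(23 - 9) - 19 ≡ 0. → (9, 0)
4P: (9, 0) + (1, 29). λ = (29 - 0)/(1 - 9) ≡ 29/23 mod 31. 23⁻¹ ≡ 27 (mod 31), so λ ≡ 8.
  x = λ² - 9 - 1 = 64 - 10 ≡ 23; y = λ·(9 - 23) - 0 ≡ 12. → (23, 12)
4P = (23, 12).
Finally 4P + Q:
tangent at (23, 12): λ = (3·23² + 17)/(2·12) ≡ 23/24. 24⁻¹ ≡ 22 (mod 31), so λ ≡ 23·22 ≡ 10.
  x = λ² - 23 - 23 = 100 - 46 ≡ 23; y = λ·(23 - 23) - 12 ≡ 19. → (23, 19)

(23, 19)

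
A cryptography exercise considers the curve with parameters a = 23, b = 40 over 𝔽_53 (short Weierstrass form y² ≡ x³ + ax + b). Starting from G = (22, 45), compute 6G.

(8, 43)

Double-and-add on 6 = (110)₂. Start with G = (22, 45) for the leading 1-bit.
double: tangent at (22, 45): λ = (3·22² + 23)/(2·45) ≡ 44/37. 37⁻¹ ≡ 43 (mod 53), so λ ≡ 44·43 ≡ 37.
  x = λ² - 22 - 22 = 1369 - 44 ≡ 0; y = λ·(22 - 0) - 45 ≡ 27. → (0, 27)
add G: (0, 27) + (22, 45). λ = (45 - 27)/(22 - 0) ≡ 18/22 mod 53. 22⁻¹ ≡ 41 (mod 53), so λ ≡ 49.
  x = λ² - 0 - 22 = 2401 - 22 ≡ 47; y = λ·(0 - 47) - 27 ≡ 2. → (47, 2)
double: tangent at (47, 2): λ = (3·47² + 23)/(2·2) ≡ 25/4. 4⁻¹ ≡ 40 (mod 53), so λ ≡ 25·40 ≡ 46.
  x = λ² - 47 - 47 = 2116 - 94 ≡ 8; y = λ·(47 - 8) - 2 ≡ 43. → (8, 43)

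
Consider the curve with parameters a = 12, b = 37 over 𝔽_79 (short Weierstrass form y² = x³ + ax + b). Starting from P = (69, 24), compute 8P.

Repeated addition: build up to 8P.
2P: tangent at (69, 24): λ = (3·69² + 12)/(2·24) ≡ 75/48. 48⁻¹ ≡ 28 (mod 79), so λ ≡ 75·28 ≡ 46.
  x = λ² - 69 - 69 = 2116 - 138 ≡ 3; y = λ·(69 - 3) - 24 ≡ 10. → (3, 10)
3P: (3, 10) + (69, 24). λ = (24 - 10)/(69 - 3) ≡ 14/66 mod 79. 66⁻¹ ≡ 6 (mod 79) since 66·6 = 396 ≡ 1, so λ ≡ 5.
  x = λ² - 3 - 69 = 25 - 72 ≡ 32; y = λ·(3 - 32) - 10 ≡ 3. → (32, 3)
4P: (32, 3) + (69, 24). λ = (24 - 3)/(69 - 32) ≡ 21/37 mod 79. 37⁻¹ ≡ 47 (mod 79) since 37·47 = 1739 ≡ 1, so λ ≡ 39.
  x = λ² - 32 - 69 = 1521 - 101 ≡ 77; y = λ·(32 - 77) - 3 ≡ 59. → (77, 59)
5P: (77, 59) + (69, 24). λ = (24 - 59)/(69 - 77) ≡ 44/71 mod 79. 71⁻¹ ≡ 69 (mod 79), so λ ≡ 34.
  x = λ² - 77 - 69 = 1156 - 146 ≡ 62; y = λ·(77 - 62) - 59 ≡ 56. → (62, 56)
6P: (62, 56) + (69, 24). λ = (24 - 56)/(69 - 62) ≡ 47/7 mod 79. 7⁻¹ ≡ 34 (mod 79), so λ ≡ 18.
  x = λ² - 62 - 69 = 324 - 131 ≡ 35; y = λ·(62 - 35) - 56 ≡ 35. → (35, 35)
7P: (35, 35) + (69, 24). λ = (24 - 35)/(69 - 35) ≡ 68/34 mod 79. 34⁻¹ ≡ 7 (mod 79), so λ ≡ 2.
  x = λ² - 35 - 69 = 4 - 104 ≡ 58; y = λ·(35 - 58) - 35 ≡ 77. → (58, 77)
8P: (58, 77) + (69, 24). λ = (24 - 77)/(69 - 58) ≡ 26/11 mod 79. 11⁻¹ ≡ 36 (mod 79), so λ ≡ 67.
  x = λ² - 58 - 69 = 4489 - 127 ≡ 17; y = λ·(58 - 17) - 77 ≡ 63. → (17, 63)

(17, 63)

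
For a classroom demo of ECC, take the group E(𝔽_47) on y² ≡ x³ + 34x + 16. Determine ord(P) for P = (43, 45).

8

2P: tangent at (43, 45): λ = (3·43² + 34)/(2·45) ≡ 35/43. 43⁻¹ ≡ 35 (mod 47), so λ ≡ 35·35 ≡ 3.
  x = λ² - 43 - 43 = 9 - 86 ≡ 17; y = λ·(43 - 17) - 45 ≡ 33. → (17, 33)
3P: (17, 33) + (43, 45). λ = (45 - 33)/(43 - 17) ≡ 12/26 mod 47. 26⁻¹ ≡ 38 (mod 47), so λ ≡ 33.
  x = λ² - 17 - 43 = 1089 - 60 ≡ 42; y = λ·(17 - 42) - 33 ≡ 35. → (42, 35)
4P: (42, 35) + (43, 45). λ = (45 - 35)/(43 - 42) ≡ 10/1 mod 47. 1⁻¹ ≡ 1 (mod 47), so λ ≡ 10.
  x = λ² - 42 - 43 = 100 - 85 ≡ 15; y = λ·(42 - 15) - 35 ≡ 0. → (15, 0)
5P: (15, 0) + (43, 45). λ = (45 - 0)/(43 - 15) ≡ 45/28 mod 47. 28⁻¹ ≡ 42 (mod 47), so λ ≡ 10.
  x = λ² - 15 - 43 = 100 - 58 ≡ 42; y = λ·(15 - 42) - 0 ≡ 12. → (42, 12)
6P: (42, 12) + (43, 45). λ = (45 - 12)/(43 - 42) ≡ 33/1 mod 47. 1⁻¹ ≡ 1 (mod 47), so λ ≡ 33.
  x = λ² - 42 - 43 = 1089 - 85 ≡ 17; y = λ·(42 - 17) - 12 ≡ 14. → (17, 14)
7P: (17, 14) + (43, 45). λ = (45 - 14)/(43 - 17) ≡ 31/26 mod 47. 26⁻¹ ≡ 38 (mod 47) since 26·38 = 988 ≡ 1, so λ ≡ 3.
  x = λ² - 17 - 43 = 9 - 60 ≡ 43; y = λ·(17 - 43) - 14 ≡ 2. → (43, 2)
8P: (43, 2) + (43, 45): same x and y₁ ≡ -y₂, so the sum is O.
8P = O, so the order is 8.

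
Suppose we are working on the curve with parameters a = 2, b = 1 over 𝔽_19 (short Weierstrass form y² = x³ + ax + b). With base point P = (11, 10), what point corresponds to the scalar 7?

Double-and-add on 7 = (111)₂. Start with P = (11, 10) for the leading 1-bit.
double: tangent at (11, 10): λ = (3·11² + 2)/(2·10) ≡ 4/1. 1⁻¹ ≡ 1 (mod 19), so λ ≡ 4·1 ≡ 4.
  x = λ² - 11 - 11 = 16 - 22 ≡ 13; y = λ·(11 - 13) - 10 ≡ 1. → (13, 1)
add P: (13, 1) + (11, 10). λ = (10 - 1)/(11 - 13) ≡ 9/17 mod 19. 17⁻¹ ≡ 9 (mod 19) since 17·9 = 153 ≡ 1, so λ ≡ 5.
  x = λ² - 13 - 11 = 25 - 24 ≡ 1; y = λ·(13 - 1) - 1 ≡ 2. → (1, 2)
double: tangent at (1, 2): λ = (3·1² + 2)/(2·2) ≡ 5/4. 4⁻¹ ≡ 5 (mod 19) since 4·5 = 20 ≡ 1, so λ ≡ 5·5 ≡ 6.
  x = λ² - 1 - 1 = 36 - 2 ≡ 15; y = λ·(1 - 15) - 2 ≡ 9. → (15, 9)
add P: (15, 9) + (11, 10). λ = (10 - 9)/(11 - 15) ≡ 1/15 mod 19. 15⁻¹ ≡ 14 (mod 19), so λ ≡ 14.
  x = λ² - 15 - 11 = 196 - 26 ≡ 18; y = λ·(15 - 18) - 9 ≡ 6. → (18, 6)

(18, 6)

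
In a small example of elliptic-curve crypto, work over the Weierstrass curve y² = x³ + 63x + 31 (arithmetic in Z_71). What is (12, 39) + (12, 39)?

(21, 65)

tangent at (12, 39): λ = (3·12² + 63)/(2·39) ≡ 69/7. 7⁻¹ ≡ 61 (mod 71) since 7·61 = 427 ≡ 1, so λ ≡ 69·61 ≡ 20.
  x = λ² - 12 - 12 = 400 - 24 ≡ 21; y = λ·(12 - 21) - 39 ≡ 65. → (21, 65)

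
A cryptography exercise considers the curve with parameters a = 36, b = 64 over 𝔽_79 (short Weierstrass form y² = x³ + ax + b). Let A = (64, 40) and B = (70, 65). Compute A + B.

(26, 13)

(64, 40) + (70, 65). λ = (65 - 40)/(70 - 64) ≡ 25/6 mod 79. 6⁻¹ ≡ 66 (mod 79), so λ ≡ 70.
  x = λ² - 64 - 70 = 4900 - 134 ≡ 26; y = λ·(64 - 26) - 40 ≡ 13. → (26, 13)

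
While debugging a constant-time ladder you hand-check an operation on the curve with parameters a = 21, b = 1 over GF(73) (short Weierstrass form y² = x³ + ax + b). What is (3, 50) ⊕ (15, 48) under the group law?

(53, 7)

(3, 50) + (15, 48). λ = (48 - 50)/(15 - 3) ≡ 71/12 mod 73. 12⁻¹ ≡ 67 (mod 73) since 12·67 = 804 ≡ 1, so λ ≡ 12.
  x = λ² - 3 - 15 = 144 - 18 ≡ 53; y = λ·(3 - 53) - 50 ≡ 7. → (53, 7)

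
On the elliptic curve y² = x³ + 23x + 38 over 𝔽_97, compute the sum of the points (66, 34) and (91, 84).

(41, 16)

(66, 34) + (91, 84). λ = (84 - 34)/(91 - 66) ≡ 50/25 mod 97. 25⁻¹ ≡ 66 (mod 97) since 25·66 = 1650 ≡ 1, so λ ≡ 2.
  x = λ² - 66 - 91 = 4 - 157 ≡ 41; y = λ·(66 - 41) - 34 ≡ 16. → (41, 16)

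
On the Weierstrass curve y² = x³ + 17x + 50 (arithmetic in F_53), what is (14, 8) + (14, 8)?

tangent at (14, 8): λ = (3·14² + 17)/(2·8) ≡ 22/16. 16⁻¹ ≡ 10 (mod 53) since 16·10 = 160 ≡ 1, so λ ≡ 22·10 ≡ 8.
  x = λ² - 14 - 14 = 64 - 28 ≡ 36; y = λ·(14 - 36) - 8 ≡ 28. → (36, 28)

(36, 28)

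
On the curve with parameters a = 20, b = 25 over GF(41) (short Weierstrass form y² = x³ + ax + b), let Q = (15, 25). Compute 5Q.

(25, 23)

Double-and-add on 5 = (101)₂. Start with Q = (15, 25) for the leading 1-bit.
double: tangent at (15, 25): λ = (3·15² + 20)/(2·25) ≡ 39/9. 9⁻¹ ≡ 32 (mod 41), so λ ≡ 39·32 ≡ 18.
  x = λ² - 15 - 15 = 324 - 30 ≡ 7; y = λ·(15 - 7) - 25 ≡ 37. → (7, 37)
double: tangent at (7, 37): λ = (3·7² + 20)/(2·37) ≡ 3/33. 33⁻¹ ≡ 5 (mod 41), so λ ≡ 3·5 ≡ 15.
  x = λ² - 7 - 7 = 225 - 14 ≡ 6; y = λ·(7 - 6) - 37 ≡ 19. → (6, 19)
add Q: (6, 19) + (15, 25). λ = (25 - 19)/(15 - 6) ≡ 6/9 mod 41. 9⁻¹ ≡ 32 (mod 41) since 9·32 = 288 ≡ 1, so λ ≡ 28.
  x = λ² - 6 - 15 = 784 - 21 ≡ 25; y = λ·(6 - 25) - 19 ≡ 23. → (25, 23)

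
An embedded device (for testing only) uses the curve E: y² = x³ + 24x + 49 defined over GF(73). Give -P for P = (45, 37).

-(45, 37) = (45, -37 mod 73) = (45, 36).

(45, 36)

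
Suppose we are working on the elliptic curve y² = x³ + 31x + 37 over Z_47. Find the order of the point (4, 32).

3

2P: tangent at (4, 32): λ = (3·4² + 31)/(2·32) ≡ 32/17. 17⁻¹ ≡ 36 (mod 47) since 17·36 = 612 ≡ 1, so λ ≡ 32·36 ≡ 24.
  x = λ² - 4 - 4 = 576 - 8 ≡ 4; y = λ·(4 - 4) - 32 ≡ 15. → (4, 15)
3P: (4, 15) + (4, 32): same x and y₁ ≡ -y₂, so the sum is O.
3P = O, so the order is 3.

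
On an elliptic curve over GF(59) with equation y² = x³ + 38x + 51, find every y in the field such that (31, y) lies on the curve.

x³ + 38x + 51 = 31020 ≡ 45 (mod 59).
Square roots of 45 mod 59: 24 and 35 (since 24² = 576 ≡ 45).

24, 35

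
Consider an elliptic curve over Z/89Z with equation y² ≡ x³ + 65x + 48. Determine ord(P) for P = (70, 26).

5

2P: tangent at (70, 26): λ = (3·70² + 65)/(2·26) ≡ 80/52. 52⁻¹ ≡ 12 (mod 89) since 52·12 = 624 ≡ 1, so λ ≡ 80·12 ≡ 70.
  x = λ² - 70 - 70 = 4900 - 140 ≡ 43; y = λ·(70 - 43) - 26 ≡ 84. → (43, 84)
3P: (43, 84) + (70, 26). λ = (26 - 84)/(70 - 43) ≡ 31/27 mod 89. 27⁻¹ ≡ 33 (mod 89), so λ ≡ 44.
  x = λ² - 43 - 70 = 1936 - 113 ≡ 43; y = λ·(43 - 43) - 84 ≡ 5. → (43, 5)
4P: (43, 5) + (70, 26). λ = (26 - 5)/(70 - 43) ≡ 21/27 mod 89. 27⁻¹ ≡ 33 (mod 89) since 27·33 = 891 ≡ 1, so λ ≡ 70.
  x = λ² - 43 - 70 = 4900 - 113 ≡ 70; y = λ·(43 - 70) - 5 ≡ 63. → (70, 63)
5P: (70, 63) + (70, 26): same x and y₁ ≡ -y₂, so the sum is O.
5P = O, so the order is 5.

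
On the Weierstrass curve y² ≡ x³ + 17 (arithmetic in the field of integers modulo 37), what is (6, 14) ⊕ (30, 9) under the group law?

(6, 14) + (30, 9). λ = (9 - 14)/(30 - 6) ≡ 32/24 mod 37. 24⁻¹ ≡ 17 (mod 37), so λ ≡ 26.
  x = λ² - 6 - 30 = 676 - 36 ≡ 11; y = λ·(6 - 11) - 14 ≡ 4. → (11, 4)

(11, 4)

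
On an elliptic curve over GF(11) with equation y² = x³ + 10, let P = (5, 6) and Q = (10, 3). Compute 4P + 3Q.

First 4P:
Repeated addition: build up to 4P.
2P: tangent at (5, 6): λ = (3·5² + 0)/(2·6) ≡ 9/1. 1⁻¹ ≡ 1 (mod 11) since 1·1 = 1 ≡ 1, so λ ≡ 9·1 ≡ 9.
  x = λ² - 5 - 5 = 81 - 10 ≡ 5; y = λ·(5 - 5) - 6 ≡ 5. → (5, 5)
3P: (5, 5) + (5, 6): same x and y₁ ≡ -y₂, so the sum is ∞.
4P: ∞ + (5, 6) = (5, 6) (identity).
4P = (5, 6).
Next 3Q:
Repeated addition: build up to 3Q.
2Q: tangent at (10, 3): λ = (3·10² + 0)/(2·3) ≡ 3/6. 6⁻¹ ≡ 2 (mod 11), so λ ≡ 3·2 ≡ 6.
  x = λ² - 10 - 10 = 36 - 20 ≡ 5; y = λ·(10 - 5) - 3 ≡ 5. → (5, 5)
3Q: (5, 5) + (10, 3). λ = (3 - 5)/(10 - 5) ≡ 9/5 mod 11. 5⁻¹ ≡ 9 (mod 11) since 5·9 = 45 ≡ 1, so λ ≡ 4.
  x = λ² - 5 - 10 = 16 - 15 ≡ 1; y = λ·(5 - 1) - 5 ≡ 0. → (1, 0)
3Q = (1, 0).
Finally 4P + 3Q:
(5, 6) + (1, 0). λ = (0 - 6)/(1 - 5) ≡ 5/7 mod 11. 7⁻¹ ≡ 8 (mod 11) since 7·8 = 56 ≡ 1, so λ ≡ 7.
  x = λ² - 5 - 1 = 49 - 6 ≡ 10; y = λ·(5 - 10) - 6 ≡ 3. → (10, 3)

(10, 3)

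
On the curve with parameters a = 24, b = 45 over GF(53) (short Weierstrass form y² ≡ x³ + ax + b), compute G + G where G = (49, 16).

(23, 16)

tangent at (49, 16): λ = (3·49² + 24)/(2·16) ≡ 19/32. 32⁻¹ ≡ 5 (mod 53), so λ ≡ 19·5 ≡ 42.
  x = λ² - 49 - 49 = 1764 - 98 ≡ 23; y = λ·(49 - 23) - 16 ≡ 16. → (23, 16)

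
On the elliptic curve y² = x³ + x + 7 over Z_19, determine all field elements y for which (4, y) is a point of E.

none

x³ + 1x + 7 = 75 ≡ 18 (mod 19).
18 is a non-residue mod 19; no y exists.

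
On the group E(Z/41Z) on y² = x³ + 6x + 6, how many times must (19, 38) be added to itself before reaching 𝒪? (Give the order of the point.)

10

2P: tangent at (19, 38): λ = (3·19² + 6)/(2·38) ≡ 23/35. 35⁻¹ ≡ 34 (mod 41) since 35·34 = 1190 ≡ 1, so λ ≡ 23·34 ≡ 3.
  x = λ² - 19 - 19 = 9 - 38 ≡ 12; y = λ·(19 - 12) - 38 ≡ 24. → (12, 24)
3P: (12, 24) + (19, 38). λ = (38 - 24)/(19 - 12) ≡ 14/7 mod 41. 7⁻¹ ≡ 6 (mod 41) since 7·6 = 42 ≡ 1, so λ ≡ 2.
  x = λ² - 12 - 19 = 4 - 31 ≡ 14; y = λ·(12 - 14) - 24 ≡ 13. → (14, 13)
4P: (14, 13) + (19, 38). λ = (38 - 13)/(19 - 14) ≡ 25/5 mod 41. 5⁻¹ ≡ 33 (mod 41), so λ ≡ 5.
  x = λ² - 14 - 19 = 25 - 33 ≡ 33; y = λ·(14 - 33) - 13 ≡ 15. → (33, 15)
5P: (33, 15) + (19, 38). λ = (38 - 15)/(19 - 33) ≡ 23/27 mod 41. 27⁻¹ ≡ 38 (mod 41) since 27·38 = 1026 ≡ 1, so λ ≡ 13.
  x = λ² - 33 - 19 = 169 - 52 ≡ 35; y = λ·(33 - 35) - 15 ≡ 0. → (35, 0)
6P: (35, 0) + (19, 38). λ = (38 - 0)/(19 - 35) ≡ 38/25 mod 41. 25⁻¹ ≡ 23 (mod 41) since 25·23 = 575 ≡ 1, so λ ≡ 13.
  x = λ² - 35 - 19 = 169 - 54 ≡ 33; y = λ·(35 - 33) - 0 ≡ 26. → (33, 26)
7P: (33, 26) + (19, 38). λ = (38 - 26)/(19 - 33) ≡ 12/27 mod 41. 27⁻¹ ≡ 38 (mod 41) since 27·38 = 1026 ≡ 1, so λ ≡ 5.
  x = λ² - 33 - 19 = 25 - 52 ≡ 14; y = λ·(33 - 14) - 26 ≡ 28. → (14, 28)
8P: (14, 28) + (19, 38). λ = (38 - 28)/(19 - 14) ≡ 10/5 mod 41. 5⁻¹ ≡ 33 (mod 41), so λ ≡ 2.
  x = λ² - 14 - 19 = 4 - 33 ≡ 12; y = λ·(14 - 12) - 28 ≡ 17. → (12, 17)
9P: (12, 17) + (19, 38). λ = (38 - 17)/(19 - 12) ≡ 21/7 mod 41. 7⁻¹ ≡ 6 (mod 41) since 7·6 = 42 ≡ 1, so λ ≡ 3.
  x = λ² - 12 - 19 = 9 - 31 ≡ 19; y = λ·(12 - 19) - 17 ≡ 3. → (19, 3)
10P: (19, 3) + (19, 38): same x and y₁ ≡ -y₂, so the sum is 𝒪.
10P = 𝒪, so the order is 10.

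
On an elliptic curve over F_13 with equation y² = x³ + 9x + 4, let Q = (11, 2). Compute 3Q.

(6, 12)

Repeated addition: build up to 3Q.
2Q: tangent at (11, 2): λ = (3·11² + 9)/(2·2) ≡ 8/4. 4⁻¹ ≡ 10 (mod 13), so λ ≡ 8·10 ≡ 2.
  x = λ² - 11 - 11 = 4 - 22 ≡ 8; y = λ·(11 - 8) - 2 ≡ 4. → (8, 4)
3Q: (8, 4) + (11, 2). λ = (2 - 4)/(11 - 8) ≡ 11/3 mod 13. 3⁻¹ ≡ 9 (mod 13) since 3·9 = 27 ≡ 1, so λ ≡ 8.
  x = λ² - 8 - 11 = 64 - 19 ≡ 6; y = λ·(8 - 6) - 4 ≡ 12. → (6, 12)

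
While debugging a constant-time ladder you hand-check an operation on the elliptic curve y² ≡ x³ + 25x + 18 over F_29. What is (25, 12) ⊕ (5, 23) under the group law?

(25, 12) + (5, 23). λ = (23 - 12)/(5 - 25) ≡ 11/9 mod 29. 9⁻¹ ≡ 13 (mod 29), so λ ≡ 27.
  x = λ² - 25 - 5 = 729 - 30 ≡ 3; y = λ·(25 - 3) - 12 ≡ 2. → (3, 2)

(3, 2)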